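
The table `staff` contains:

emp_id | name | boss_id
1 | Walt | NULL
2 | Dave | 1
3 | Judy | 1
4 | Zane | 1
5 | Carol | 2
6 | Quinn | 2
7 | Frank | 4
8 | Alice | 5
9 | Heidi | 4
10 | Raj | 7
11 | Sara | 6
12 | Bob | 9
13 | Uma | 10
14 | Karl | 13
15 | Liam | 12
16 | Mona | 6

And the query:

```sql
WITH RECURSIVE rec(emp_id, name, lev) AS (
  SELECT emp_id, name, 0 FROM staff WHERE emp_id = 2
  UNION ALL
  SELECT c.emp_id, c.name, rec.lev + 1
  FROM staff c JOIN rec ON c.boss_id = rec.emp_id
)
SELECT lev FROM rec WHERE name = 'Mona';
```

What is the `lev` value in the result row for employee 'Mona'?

Base: emp_id=2 (Dave) at lev 0.
Iteration 1: rows with boss_id in {2} -> Carol (id 5, lev 1), Quinn (id 6, lev 1).
Iteration 2: rows with boss_id in {5,6} -> Alice (id 8, lev 2), Sara (id 11, lev 2), Mona (id 16, lev 2).
Iteration 3: no rows with boss_id in {8,11,16}; recursion stops.

2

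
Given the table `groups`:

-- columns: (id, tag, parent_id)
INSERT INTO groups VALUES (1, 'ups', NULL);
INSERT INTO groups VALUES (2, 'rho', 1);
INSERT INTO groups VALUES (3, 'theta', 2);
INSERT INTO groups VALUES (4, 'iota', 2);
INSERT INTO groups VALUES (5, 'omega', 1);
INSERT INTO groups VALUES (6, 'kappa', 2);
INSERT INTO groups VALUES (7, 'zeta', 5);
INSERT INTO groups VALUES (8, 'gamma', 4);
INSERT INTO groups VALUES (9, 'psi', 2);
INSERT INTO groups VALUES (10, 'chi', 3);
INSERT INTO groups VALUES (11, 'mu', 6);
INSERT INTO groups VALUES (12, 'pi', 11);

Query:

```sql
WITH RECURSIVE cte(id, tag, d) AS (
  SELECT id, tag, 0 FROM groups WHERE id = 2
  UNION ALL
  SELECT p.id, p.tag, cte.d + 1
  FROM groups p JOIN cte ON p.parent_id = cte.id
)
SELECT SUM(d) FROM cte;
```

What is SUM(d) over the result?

13

Base: id=2 (rho) at d 0.
Iteration 1: rows with parent_id in {2} -> theta (id 3, d 1), iota (id 4, d 1), kappa (id 6, d 1), psi (id 9, d 1).
Iteration 2: rows with parent_id in {3,4,6,9} -> gamma (id 8, d 2), chi (id 10, d 2), mu (id 11, d 2).
Iteration 3: rows with parent_id in {8,10,11} -> pi (id 12, d 3).
Iteration 4: no rows with parent_id in {12}; recursion stops.
SUM(d) = 0 + 1 + 1 + 1 + 1 + 2 + 2 + 2 + 3 = 13.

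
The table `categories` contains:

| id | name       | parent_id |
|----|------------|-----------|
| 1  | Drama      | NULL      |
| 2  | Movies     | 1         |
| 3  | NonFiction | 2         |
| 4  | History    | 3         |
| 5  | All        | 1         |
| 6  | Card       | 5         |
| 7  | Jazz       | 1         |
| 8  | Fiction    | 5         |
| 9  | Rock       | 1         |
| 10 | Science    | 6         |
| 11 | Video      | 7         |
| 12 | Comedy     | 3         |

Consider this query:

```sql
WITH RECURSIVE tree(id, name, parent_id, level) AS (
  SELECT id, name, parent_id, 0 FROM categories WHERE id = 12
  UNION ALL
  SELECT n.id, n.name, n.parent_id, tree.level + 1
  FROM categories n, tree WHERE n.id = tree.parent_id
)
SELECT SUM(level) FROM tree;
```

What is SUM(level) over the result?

6

Base: id=12 (Comedy), parent_id=3, level 0.
Iteration 1: join on id=3 -> NonFiction (id 3, parent_id=2, level 1).
Iteration 2: join on id=2 -> Movies (id 2, parent_id=1, level 2).
Iteration 3: join on id=1 -> Drama (id 1, parent_id=NULL, level 3).
Iteration 4: parent_id is NULL; no match; recursion stops.
SUM(level) = 0 + 1 + 2 + 3 = 6.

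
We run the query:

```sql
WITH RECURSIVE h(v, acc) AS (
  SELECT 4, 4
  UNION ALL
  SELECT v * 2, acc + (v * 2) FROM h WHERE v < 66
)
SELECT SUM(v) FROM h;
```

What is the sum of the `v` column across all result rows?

252

Base: v=4, acc=4.
Iteration 1: 4 < 66 holds -> v = 4 * 2 = 8, acc = 4 + 8 = 12.
Iteration 2: 8 < 66 holds -> v = 8 * 2 = 16, acc = 12 + 16 = 28.
Iteration 3: 16 < 66 holds -> v = 16 * 2 = 32, acc = 28 + 32 = 60.
Iteration 4: 32 < 66 holds -> v = 32 * 2 = 64, acc = 60 + 64 = 124.
Iteration 5: 64 < 66 holds -> v = 64 * 2 = 128, acc = 124 + 128 = 252.
Iteration 6: 128 < 66 fails; recursion stops.
SUM(v) = 4 + 8 + 16 + 32 + 64 + 128 = 252.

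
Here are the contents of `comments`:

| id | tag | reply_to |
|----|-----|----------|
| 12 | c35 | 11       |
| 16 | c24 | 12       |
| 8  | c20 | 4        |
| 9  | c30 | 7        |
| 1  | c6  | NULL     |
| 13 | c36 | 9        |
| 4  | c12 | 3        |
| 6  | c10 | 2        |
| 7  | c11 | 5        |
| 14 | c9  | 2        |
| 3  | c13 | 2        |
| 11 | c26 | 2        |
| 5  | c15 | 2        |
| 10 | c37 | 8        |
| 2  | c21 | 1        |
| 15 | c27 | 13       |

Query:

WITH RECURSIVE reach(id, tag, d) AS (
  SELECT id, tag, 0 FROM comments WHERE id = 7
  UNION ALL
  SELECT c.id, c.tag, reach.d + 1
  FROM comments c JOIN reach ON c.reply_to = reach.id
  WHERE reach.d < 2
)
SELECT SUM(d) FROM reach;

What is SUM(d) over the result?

3

Base: id=7 (c11) at d 0.
Iteration 1: rows with reply_to in {7} -> c30 (id 9, d 1).
Iteration 2: rows with reply_to in {9} -> c36 (id 13, d 2).
Iteration 3: d < 2 fails for all current rows; recursion stops.
SUM(d) = 0 + 1 + 2 = 3.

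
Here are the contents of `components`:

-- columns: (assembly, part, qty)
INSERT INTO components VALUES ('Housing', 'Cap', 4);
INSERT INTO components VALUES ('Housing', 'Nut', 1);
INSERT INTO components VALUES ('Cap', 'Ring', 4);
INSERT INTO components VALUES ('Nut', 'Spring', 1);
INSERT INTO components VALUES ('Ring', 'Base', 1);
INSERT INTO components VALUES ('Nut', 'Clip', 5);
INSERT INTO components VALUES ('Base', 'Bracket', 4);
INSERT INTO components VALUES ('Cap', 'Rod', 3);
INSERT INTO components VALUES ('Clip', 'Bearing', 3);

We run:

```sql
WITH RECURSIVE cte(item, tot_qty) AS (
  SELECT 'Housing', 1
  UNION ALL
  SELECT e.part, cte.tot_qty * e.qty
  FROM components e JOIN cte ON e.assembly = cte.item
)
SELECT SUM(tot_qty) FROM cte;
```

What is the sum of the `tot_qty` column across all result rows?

Base: (Housing, tot_qty=1).
Iteration 1: components of {Housing} -> Cap = 1*4 = 4, Nut = 1*1 = 1.
Iteration 2: components of {Cap,Nut} -> Clip = 1*5 = 5, Ring = 4*4 = 16, Rod = 4*3 = 12, Spring = 1*1 = 1.
Iteration 3: components of {Clip,Ring,Rod,Spring} -> Base = 16*1 = 16, Bearing = 5*3 = 15.
Iteration 4: components of {Base,Bearing} -> Bracket = 16*4 = 64.
Iteration 5: no further components; recursion stops.
SUM(tot_qty) = 1 + 4 + 1 + 16 + 12 + 1 + 5 + 16 + 15 + 64 = 135.

135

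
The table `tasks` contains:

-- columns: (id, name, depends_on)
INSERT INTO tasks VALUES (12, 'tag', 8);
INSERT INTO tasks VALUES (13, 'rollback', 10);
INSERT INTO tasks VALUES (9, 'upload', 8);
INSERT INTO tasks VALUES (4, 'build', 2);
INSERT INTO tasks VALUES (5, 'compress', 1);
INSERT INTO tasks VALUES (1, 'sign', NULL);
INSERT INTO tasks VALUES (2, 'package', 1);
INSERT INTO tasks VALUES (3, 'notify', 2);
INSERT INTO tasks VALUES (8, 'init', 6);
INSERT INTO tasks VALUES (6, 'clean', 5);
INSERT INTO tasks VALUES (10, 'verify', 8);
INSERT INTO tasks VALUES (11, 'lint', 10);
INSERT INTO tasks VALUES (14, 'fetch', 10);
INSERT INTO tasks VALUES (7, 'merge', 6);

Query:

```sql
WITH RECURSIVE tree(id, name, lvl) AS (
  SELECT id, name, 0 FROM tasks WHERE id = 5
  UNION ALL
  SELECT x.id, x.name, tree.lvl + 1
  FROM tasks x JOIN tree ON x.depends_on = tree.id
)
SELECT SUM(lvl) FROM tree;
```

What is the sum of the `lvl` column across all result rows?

26

Base: id=5 (compress) at lvl 0.
Iteration 1: rows with depends_on in {5} -> clean (id 6, lvl 1).
Iteration 2: rows with depends_on in {6} -> merge (id 7, lvl 2), init (id 8, lvl 2).
Iteration 3: rows with depends_on in {7,8} -> upload (id 9, lvl 3), verify (id 10, lvl 3), tag (id 12, lvl 3).
Iteration 4: rows with depends_on in {9,10,12} -> lint (id 11, lvl 4), rollback (id 13, lvl 4), fetch (id 14, lvl 4).
Iteration 5: no rows with depends_on in {11,13,14}; recursion stops.
SUM(lvl) = 0 + 1 + 2 + 2 + 3 + 3 + 3 + 4 + 4 + 4 = 26.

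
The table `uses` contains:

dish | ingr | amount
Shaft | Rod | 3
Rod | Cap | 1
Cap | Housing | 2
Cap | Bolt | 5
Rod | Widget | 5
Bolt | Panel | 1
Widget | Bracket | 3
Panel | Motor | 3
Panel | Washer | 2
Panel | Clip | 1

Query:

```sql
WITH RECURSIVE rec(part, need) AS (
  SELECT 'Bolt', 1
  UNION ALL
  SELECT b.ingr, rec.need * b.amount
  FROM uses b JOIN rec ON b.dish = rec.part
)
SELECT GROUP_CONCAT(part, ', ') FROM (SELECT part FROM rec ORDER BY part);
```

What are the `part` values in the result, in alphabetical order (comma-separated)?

Base: (Bolt, need=1).
Iteration 1: components of {Bolt} -> Panel = 1*1 = 1.
Iteration 2: components of {Panel} -> Clip = 1*1 = 1, Motor = 1*3 = 3, Washer = 1*2 = 2.
Iteration 3: no further components; recursion stops.

Bolt, Clip, Motor, Panel, Washer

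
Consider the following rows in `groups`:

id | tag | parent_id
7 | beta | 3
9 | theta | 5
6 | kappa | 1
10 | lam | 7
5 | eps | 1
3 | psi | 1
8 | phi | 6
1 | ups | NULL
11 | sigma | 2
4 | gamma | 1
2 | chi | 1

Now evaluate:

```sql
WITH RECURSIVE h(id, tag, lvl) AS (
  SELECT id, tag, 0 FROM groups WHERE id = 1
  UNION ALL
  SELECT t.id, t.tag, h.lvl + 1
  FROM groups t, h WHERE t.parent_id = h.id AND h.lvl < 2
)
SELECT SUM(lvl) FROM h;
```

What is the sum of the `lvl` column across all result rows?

Base: id=1 (ups) at lvl 0.
Iteration 1: rows with parent_id in {1} -> chi (id 2, lvl 1), psi (id 3, lvl 1), gamma (id 4, lvl 1), eps (id 5, lvl 1), kappa (id 6, lvl 1).
Iteration 2: rows with parent_id in {2,3,4,5,6} -> beta (id 7, lvl 2), phi (id 8, lvl 2), theta (id 9, lvl 2), sigma (id 11, lvl 2).
Iteration 3: lvl < 2 fails for all current rows; recursion stops.
SUM(lvl) = 0 + 1 + 1 + 1 + 1 + 1 + 2 + 2 + 2 + 2 = 13.

13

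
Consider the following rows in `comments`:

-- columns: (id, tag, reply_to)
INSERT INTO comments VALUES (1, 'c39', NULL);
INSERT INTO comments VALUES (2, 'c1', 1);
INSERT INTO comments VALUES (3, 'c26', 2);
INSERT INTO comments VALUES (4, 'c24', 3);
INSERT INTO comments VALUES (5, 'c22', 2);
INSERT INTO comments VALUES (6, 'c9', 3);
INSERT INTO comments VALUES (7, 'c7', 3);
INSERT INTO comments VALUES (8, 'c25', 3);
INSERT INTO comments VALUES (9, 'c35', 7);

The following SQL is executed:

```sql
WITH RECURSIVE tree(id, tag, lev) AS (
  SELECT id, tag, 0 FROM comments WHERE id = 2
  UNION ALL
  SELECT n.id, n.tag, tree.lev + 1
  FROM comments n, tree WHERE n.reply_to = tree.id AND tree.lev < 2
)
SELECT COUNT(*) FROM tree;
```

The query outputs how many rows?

Base: id=2 (c1) at lev 0.
Iteration 1: rows with reply_to in {2} -> c26 (id 3, lev 1), c22 (id 5, lev 1).
Iteration 2: rows with reply_to in {3,5} -> c24 (id 4, lev 2), c9 (id 6, lev 2), c7 (id 7, lev 2), c25 (id 8, lev 2).
Iteration 3: lev < 2 fails for all current rows; recursion stops.
Total rows emitted: 7.

7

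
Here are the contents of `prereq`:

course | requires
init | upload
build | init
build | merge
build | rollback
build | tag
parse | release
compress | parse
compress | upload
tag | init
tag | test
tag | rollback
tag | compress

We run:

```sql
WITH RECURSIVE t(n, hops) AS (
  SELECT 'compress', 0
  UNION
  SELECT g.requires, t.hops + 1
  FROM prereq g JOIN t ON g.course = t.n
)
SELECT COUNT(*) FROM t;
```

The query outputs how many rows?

Base: (compress, hops=0).
Iteration 1: edges from {compress} -> (parse, hops=1), (upload, hops=1).
Iteration 2: edges from {parse,upload} -> (release, hops=2).
Iteration 3: no outgoing edges from {release}; recursion stops.
Total rows emitted: 4.

4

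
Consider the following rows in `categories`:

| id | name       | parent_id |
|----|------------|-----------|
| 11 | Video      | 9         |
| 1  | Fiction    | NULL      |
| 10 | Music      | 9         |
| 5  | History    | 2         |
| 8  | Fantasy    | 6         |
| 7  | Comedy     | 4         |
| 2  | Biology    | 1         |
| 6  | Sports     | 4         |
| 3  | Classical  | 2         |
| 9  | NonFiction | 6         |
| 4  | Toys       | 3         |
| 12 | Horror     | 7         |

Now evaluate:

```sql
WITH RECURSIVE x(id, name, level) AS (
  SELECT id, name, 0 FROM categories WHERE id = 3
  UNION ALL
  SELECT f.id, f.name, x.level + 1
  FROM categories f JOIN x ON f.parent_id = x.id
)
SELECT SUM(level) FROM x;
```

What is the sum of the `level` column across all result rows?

22

Base: id=3 (Classical) at level 0.
Iteration 1: rows with parent_id in {3} -> Toys (id 4, level 1).
Iteration 2: rows with parent_id in {4} -> Sports (id 6, level 2), Comedy (id 7, level 2).
Iteration 3: rows with parent_id in {6,7} -> Fantasy (id 8, level 3), NonFiction (id 9, level 3), Horror (id 12, level 3).
Iteration 4: rows with parent_id in {8,9,12} -> Music (id 10, level 4), Video (id 11, level 4).
Iteration 5: no rows with parent_id in {10,11}; recursion stops.
SUM(level) = 0 + 1 + 2 + 2 + 3 + 3 + 3 + 4 + 4 = 22.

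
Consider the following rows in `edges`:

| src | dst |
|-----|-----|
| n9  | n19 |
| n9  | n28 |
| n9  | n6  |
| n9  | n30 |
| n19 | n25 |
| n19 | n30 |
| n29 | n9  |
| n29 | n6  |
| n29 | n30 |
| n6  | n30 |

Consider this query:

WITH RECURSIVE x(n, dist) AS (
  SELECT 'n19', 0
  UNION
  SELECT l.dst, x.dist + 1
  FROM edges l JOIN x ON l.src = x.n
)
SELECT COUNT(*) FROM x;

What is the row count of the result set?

Base: (n19, dist=0).
Iteration 1: edges from {n19} -> (n25, dist=1), (n30, dist=1).
Iteration 2: no outgoing edges from {n25,n30}; recursion stops.
Total rows emitted: 3.

3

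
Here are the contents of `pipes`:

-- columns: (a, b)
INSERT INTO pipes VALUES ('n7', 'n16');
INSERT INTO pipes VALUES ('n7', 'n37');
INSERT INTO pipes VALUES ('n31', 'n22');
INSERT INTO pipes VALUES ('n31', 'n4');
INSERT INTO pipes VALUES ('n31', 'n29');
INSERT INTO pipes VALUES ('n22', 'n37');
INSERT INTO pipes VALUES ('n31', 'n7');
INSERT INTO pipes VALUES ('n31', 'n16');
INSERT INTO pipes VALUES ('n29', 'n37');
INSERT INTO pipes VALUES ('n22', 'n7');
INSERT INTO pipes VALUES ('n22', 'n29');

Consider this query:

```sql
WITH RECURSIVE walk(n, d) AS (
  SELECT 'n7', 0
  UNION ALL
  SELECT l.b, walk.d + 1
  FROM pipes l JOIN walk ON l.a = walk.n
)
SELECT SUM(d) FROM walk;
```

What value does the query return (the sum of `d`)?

Base: (n7, d=0).
Iteration 1: edges from {n7} -> (n16, d=1), (n37, d=1).
Iteration 2: no outgoing edges from {n16,n37}; recursion stops.
SUM(d) = 0 + 1 + 1 = 2.

2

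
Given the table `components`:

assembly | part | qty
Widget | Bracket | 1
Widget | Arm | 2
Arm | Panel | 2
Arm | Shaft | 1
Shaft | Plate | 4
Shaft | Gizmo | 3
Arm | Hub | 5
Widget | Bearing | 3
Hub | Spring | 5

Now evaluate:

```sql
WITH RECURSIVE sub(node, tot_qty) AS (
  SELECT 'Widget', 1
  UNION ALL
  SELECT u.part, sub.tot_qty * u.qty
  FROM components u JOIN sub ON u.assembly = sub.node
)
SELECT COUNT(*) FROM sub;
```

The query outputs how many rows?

Base: (Widget, tot_qty=1).
Iteration 1: components of {Widget} -> Arm = 1*2 = 2, Bearing = 1*3 = 3, Bracket = 1*1 = 1.
Iteration 2: components of {Arm,Bearing,Bracket} -> Hub = 2*5 = 10, Panel = 2*2 = 4, Shaft = 2*1 = 2.
Iteration 3: components of {Hub,Panel,Shaft} -> Gizmo = 2*3 = 6, Plate = 2*4 = 8, Spring = 10*5 = 50.
Iteration 4: no further components; recursion stops.
Total rows emitted: 10.

10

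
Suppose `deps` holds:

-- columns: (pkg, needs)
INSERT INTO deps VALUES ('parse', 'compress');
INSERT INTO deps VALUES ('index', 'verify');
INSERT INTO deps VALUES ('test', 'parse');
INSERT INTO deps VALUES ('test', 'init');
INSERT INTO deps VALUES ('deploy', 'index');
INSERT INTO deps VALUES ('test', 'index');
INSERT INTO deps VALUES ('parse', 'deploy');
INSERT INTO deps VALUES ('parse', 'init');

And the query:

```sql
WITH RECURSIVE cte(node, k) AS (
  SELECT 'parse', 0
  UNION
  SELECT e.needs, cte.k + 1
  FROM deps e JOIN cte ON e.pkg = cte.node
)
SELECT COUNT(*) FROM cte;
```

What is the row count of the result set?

6

Base: (parse, k=0).
Iteration 1: edges from {parse} -> (compress, k=1), (deploy, k=1), (init, k=1).
Iteration 2: edges from {compress,deploy,init} -> (index, k=2).
Iteration 3: edges from {index} -> (verify, k=3).
Iteration 4: no outgoing edges from {verify}; recursion stops.
Total rows emitted: 6.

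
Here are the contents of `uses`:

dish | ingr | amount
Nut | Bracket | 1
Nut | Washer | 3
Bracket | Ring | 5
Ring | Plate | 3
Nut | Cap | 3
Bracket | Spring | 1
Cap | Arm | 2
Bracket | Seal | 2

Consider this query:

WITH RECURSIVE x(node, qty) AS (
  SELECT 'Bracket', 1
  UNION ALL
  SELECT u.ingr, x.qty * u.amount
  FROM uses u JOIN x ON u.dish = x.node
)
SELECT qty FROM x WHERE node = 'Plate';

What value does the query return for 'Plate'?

Base: (Bracket, qty=1).
Iteration 1: components of {Bracket} -> Ring = 1*5 = 5, Seal = 1*2 = 2, Spring = 1*1 = 1.
Iteration 2: components of {Ring,Seal,Spring} -> Plate = 5*3 = 15.
Iteration 3: no further components; recursion stops.

15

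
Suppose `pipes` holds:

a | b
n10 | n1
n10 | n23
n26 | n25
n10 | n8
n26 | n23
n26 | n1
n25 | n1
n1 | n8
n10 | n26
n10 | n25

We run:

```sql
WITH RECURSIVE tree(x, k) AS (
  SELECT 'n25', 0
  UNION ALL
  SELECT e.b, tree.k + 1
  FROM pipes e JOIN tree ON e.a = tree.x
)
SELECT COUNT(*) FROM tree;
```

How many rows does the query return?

Base: (n25, k=0).
Iteration 1: edges from {n25} -> (n1, k=1).
Iteration 2: edges from {n1} -> (n8, k=2).
Iteration 3: no outgoing edges from {n8}; recursion stops.
Total rows emitted: 3.

3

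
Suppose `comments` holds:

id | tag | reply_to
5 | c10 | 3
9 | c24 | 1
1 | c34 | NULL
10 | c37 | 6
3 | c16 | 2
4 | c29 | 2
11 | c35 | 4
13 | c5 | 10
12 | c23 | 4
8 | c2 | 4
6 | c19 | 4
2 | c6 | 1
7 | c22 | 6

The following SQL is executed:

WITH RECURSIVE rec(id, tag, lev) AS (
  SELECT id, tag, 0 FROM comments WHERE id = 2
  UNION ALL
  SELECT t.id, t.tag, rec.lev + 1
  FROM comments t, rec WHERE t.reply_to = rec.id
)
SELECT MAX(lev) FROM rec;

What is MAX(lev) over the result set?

4

Base: id=2 (c6) at lev 0.
Iteration 1: rows with reply_to in {2} -> c16 (id 3, lev 1), c29 (id 4, lev 1).
Iteration 2: rows with reply_to in {3,4} -> c10 (id 5, lev 2), c19 (id 6, lev 2), c2 (id 8, lev 2), c35 (id 11, lev 2), c23 (id 12, lev 2).
Iteration 3: rows with reply_to in {5,6,8,11,12} -> c22 (id 7, lev 3), c37 (id 10, lev 3).
Iteration 4: rows with reply_to in {7,10} -> c5 (id 13, lev 4).
Iteration 5: no rows with reply_to in {13}; recursion stops.
lev values: 0, 1, 1, 2, 2, 2, 2, 2, 3, 3, 4; the maximum is 4.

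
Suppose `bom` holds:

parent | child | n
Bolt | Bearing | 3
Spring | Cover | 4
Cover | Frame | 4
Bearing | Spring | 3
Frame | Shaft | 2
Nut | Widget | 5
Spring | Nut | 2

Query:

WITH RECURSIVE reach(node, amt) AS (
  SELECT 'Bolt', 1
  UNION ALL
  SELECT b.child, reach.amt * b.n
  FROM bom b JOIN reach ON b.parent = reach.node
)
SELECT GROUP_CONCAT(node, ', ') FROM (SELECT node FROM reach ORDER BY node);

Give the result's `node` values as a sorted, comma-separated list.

Base: (Bolt, amt=1).
Iteration 1: components of {Bolt} -> Bearing = 1*3 = 3.
Iteration 2: components of {Bearing} -> Spring = 3*3 = 9.
Iteration 3: components of {Spring} -> Cover = 9*4 = 36, Nut = 9*2 = 18.
Iteration 4: components of {Cover,Nut} -> Frame = 36*4 = 144, Widget = 18*5 = 90.
Iteration 5: components of {Frame,Widget} -> Shaft = 144*2 = 288.
Iteration 6: no further components; recursion stops.

Bearing, Bolt, Cover, Frame, Nut, Shaft, Spring, Widget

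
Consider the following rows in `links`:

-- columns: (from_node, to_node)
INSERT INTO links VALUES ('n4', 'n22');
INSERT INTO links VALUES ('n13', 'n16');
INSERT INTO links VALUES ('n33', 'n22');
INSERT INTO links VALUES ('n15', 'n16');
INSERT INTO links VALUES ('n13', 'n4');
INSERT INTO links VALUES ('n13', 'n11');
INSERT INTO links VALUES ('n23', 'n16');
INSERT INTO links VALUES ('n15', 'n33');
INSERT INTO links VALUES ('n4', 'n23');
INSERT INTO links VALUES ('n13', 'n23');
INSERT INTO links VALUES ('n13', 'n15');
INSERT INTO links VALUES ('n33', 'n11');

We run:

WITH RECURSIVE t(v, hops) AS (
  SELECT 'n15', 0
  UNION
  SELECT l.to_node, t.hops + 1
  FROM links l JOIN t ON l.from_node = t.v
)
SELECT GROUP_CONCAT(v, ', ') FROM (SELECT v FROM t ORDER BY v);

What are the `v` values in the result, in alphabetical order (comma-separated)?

n11, n15, n16, n22, n33

Base: (n15, hops=0).
Iteration 1: edges from {n15} -> (n16, hops=1), (n33, hops=1).
Iteration 2: edges from {n16,n33} -> (n11, hops=2), (n22, hops=2).
Iteration 3: no outgoing edges from {n11,n22}; recursion stops.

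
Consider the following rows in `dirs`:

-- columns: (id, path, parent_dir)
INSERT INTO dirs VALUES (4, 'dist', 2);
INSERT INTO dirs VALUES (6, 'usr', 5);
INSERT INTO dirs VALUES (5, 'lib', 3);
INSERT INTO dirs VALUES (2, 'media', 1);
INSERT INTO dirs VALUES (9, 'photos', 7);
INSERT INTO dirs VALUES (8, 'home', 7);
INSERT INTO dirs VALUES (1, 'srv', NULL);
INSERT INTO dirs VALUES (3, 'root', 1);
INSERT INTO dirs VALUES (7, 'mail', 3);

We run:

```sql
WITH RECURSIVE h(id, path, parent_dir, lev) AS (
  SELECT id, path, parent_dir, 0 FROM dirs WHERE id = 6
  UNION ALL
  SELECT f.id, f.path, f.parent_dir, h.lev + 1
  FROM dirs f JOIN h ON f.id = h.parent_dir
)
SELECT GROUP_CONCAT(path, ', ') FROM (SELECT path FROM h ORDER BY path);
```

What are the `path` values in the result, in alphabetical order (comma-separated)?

Base: id=6 (usr), parent_dir=5, lev 0.
Iteration 1: join on id=5 -> lib (id 5, parent_dir=3, lev 1).
Iteration 2: join on id=3 -> root (id 3, parent_dir=1, lev 2).
Iteration 3: join on id=1 -> srv (id 1, parent_dir=NULL, lev 3).
Iteration 4: parent_dir is NULL; no match; recursion stops.

lib, root, srv, usr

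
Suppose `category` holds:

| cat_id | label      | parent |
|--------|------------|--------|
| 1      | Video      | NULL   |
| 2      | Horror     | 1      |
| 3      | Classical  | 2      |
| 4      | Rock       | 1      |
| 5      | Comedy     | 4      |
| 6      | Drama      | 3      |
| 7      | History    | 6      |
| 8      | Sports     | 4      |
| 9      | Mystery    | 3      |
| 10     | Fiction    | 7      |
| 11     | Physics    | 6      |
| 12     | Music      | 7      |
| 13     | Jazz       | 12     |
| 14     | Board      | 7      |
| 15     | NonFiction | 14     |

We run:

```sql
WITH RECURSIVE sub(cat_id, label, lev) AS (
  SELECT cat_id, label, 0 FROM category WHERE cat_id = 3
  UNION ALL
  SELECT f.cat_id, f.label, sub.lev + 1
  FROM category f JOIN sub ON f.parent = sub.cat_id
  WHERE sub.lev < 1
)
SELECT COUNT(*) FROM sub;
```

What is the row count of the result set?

3

Base: cat_id=3 (Classical) at lev 0.
Iteration 1: rows with parent in {3} -> Drama (id 6, lev 1), Mystery (id 9, lev 1).
Iteration 2: lev < 1 fails for all current rows; recursion stops.
Total rows emitted: 3.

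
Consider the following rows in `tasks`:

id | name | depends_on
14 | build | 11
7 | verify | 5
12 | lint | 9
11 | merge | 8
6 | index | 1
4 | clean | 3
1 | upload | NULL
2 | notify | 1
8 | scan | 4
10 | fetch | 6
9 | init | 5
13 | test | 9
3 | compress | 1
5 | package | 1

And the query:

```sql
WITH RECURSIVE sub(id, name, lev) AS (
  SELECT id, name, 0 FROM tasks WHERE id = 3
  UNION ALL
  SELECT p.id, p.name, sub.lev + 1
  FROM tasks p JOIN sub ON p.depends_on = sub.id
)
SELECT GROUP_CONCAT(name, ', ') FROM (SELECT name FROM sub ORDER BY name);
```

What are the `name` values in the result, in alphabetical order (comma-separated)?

build, clean, compress, merge, scan

Base: id=3 (compress) at lev 0.
Iteration 1: rows with depends_on in {3} -> clean (id 4, lev 1).
Iteration 2: rows with depends_on in {4} -> scan (id 8, lev 2).
Iteration 3: rows with depends_on in {8} -> merge (id 11, lev 3).
Iteration 4: rows with depends_on in {11} -> build (id 14, lev 4).
Iteration 5: no rows with depends_on in {14}; recursion stops.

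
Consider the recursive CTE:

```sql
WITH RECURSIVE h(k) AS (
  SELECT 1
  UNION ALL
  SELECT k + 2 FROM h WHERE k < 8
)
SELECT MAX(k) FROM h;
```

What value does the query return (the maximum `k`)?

Base: k=1.
Iteration 1: 1 < 8 holds -> k = 1 + 2 = 3.
Iteration 2: 3 < 8 holds -> k = 3 + 2 = 5.
Iteration 3: 5 < 8 holds -> k = 5 + 2 = 7.
Iteration 4: 7 < 8 holds -> k = 7 + 2 = 9.
Iteration 5: 9 < 8 fails; recursion stops.
k values: 1, 3, 5, 7, 9; the maximum is 9.

9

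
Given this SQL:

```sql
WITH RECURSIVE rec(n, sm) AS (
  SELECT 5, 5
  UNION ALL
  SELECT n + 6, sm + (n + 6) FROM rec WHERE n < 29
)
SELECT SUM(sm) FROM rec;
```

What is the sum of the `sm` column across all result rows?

195

Base: n=5, sm=5.
Iteration 1: 5 < 29 holds -> n = 5 + 6 = 11, sm = 5 + 11 = 16.
Iteration 2: 11 < 29 holds -> n = 11 + 6 = 17, sm = 16 + 17 = 33.
Iteration 3: 17 < 29 holds -> n = 17 + 6 = 23, sm = 33 + 23 = 56.
Iteration 4: 23 < 29 holds -> n = 23 + 6 = 29, sm = 56 + 29 = 85.
Iteration 5: 29 < 29 fails; recursion stops.
SUM(sm) = 5 + 16 + 33 + 56 + 85 = 195.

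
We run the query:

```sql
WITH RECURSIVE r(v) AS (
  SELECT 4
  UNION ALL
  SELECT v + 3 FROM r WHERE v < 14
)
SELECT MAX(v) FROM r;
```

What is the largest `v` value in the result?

16

Base: v=4.
Iteration 1: 4 < 14 holds -> v = 4 + 3 = 7.
Iteration 2: 7 < 14 holds -> v = 7 + 3 = 10.
Iteration 3: 10 < 14 holds -> v = 10 + 3 = 13.
Iteration 4: 13 < 14 holds -> v = 13 + 3 = 16.
Iteration 5: 16 < 14 fails; recursion stops.
v values: 4, 7, 10, 13, 16; the maximum is 16.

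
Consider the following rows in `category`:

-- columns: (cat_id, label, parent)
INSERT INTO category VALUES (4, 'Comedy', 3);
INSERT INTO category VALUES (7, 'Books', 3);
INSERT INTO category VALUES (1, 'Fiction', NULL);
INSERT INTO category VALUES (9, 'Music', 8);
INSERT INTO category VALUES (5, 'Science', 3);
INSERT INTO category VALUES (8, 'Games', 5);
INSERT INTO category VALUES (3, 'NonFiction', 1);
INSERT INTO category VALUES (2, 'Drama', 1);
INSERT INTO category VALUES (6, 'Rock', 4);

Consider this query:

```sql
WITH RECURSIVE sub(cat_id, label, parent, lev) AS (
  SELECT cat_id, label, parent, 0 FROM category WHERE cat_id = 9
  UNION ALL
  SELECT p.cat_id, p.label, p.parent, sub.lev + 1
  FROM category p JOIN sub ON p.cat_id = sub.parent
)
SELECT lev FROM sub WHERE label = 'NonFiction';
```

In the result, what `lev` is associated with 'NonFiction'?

Base: cat_id=9 (Music), parent=8, lev 0.
Iteration 1: join on cat_id=8 -> Games (id 8, parent=5, lev 1).
Iteration 2: join on cat_id=5 -> Science (id 5, parent=3, lev 2).
Iteration 3: join on cat_id=3 -> NonFiction (id 3, parent=1, lev 3).
Iteration 4: join on cat_id=1 -> Fiction (id 1, parent=NULL, lev 4).
Iteration 5: parent is NULL; no match; recursion stops.

3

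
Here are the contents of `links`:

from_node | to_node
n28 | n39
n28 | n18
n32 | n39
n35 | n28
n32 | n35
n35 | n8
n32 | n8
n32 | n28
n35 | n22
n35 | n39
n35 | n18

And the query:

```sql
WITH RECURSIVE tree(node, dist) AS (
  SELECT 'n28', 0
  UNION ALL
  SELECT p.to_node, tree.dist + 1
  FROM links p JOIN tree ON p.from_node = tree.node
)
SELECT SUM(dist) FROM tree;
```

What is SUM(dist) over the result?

Base: (n28, dist=0).
Iteration 1: edges from {n28} -> (n18, dist=1), (n39, dist=1).
Iteration 2: no outgoing edges from {n18,n39}; recursion stops.
SUM(dist) = 0 + 1 + 1 = 2.

2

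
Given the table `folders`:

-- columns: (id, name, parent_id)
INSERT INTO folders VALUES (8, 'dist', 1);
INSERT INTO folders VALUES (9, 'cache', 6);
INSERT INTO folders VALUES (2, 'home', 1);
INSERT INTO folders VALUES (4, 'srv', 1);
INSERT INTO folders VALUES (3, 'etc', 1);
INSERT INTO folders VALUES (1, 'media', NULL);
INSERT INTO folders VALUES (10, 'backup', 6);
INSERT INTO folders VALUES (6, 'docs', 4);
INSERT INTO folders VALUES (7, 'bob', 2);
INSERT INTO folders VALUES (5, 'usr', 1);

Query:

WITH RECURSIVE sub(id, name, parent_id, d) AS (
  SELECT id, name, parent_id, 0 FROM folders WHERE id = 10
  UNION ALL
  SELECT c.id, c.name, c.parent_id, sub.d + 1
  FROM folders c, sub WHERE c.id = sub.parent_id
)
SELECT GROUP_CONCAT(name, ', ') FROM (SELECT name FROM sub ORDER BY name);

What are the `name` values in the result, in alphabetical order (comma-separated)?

Base: id=10 (backup), parent_id=6, d 0.
Iteration 1: join on id=6 -> docs (id 6, parent_id=4, d 1).
Iteration 2: join on id=4 -> srv (id 4, parent_id=1, d 2).
Iteration 3: join on id=1 -> media (id 1, parent_id=NULL, d 3).
Iteration 4: parent_id is NULL; no match; recursion stops.

backup, docs, media, srv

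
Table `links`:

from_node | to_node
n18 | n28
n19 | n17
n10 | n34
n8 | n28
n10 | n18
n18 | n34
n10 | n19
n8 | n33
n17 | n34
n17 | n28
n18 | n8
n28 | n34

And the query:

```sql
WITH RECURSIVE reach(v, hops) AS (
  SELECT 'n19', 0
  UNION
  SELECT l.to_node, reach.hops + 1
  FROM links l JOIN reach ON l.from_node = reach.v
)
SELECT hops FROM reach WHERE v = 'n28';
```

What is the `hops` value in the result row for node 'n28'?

Base: (n19, hops=0).
Iteration 1: edges from {n19} -> (n17, hops=1).
Iteration 2: edges from {n17} -> (n28, hops=2), (n34, hops=2).
Iteration 3: edges from {n28,n34} -> (n34, hops=3).
Iteration 4: no outgoing edges from {n34}; recursion stops.

2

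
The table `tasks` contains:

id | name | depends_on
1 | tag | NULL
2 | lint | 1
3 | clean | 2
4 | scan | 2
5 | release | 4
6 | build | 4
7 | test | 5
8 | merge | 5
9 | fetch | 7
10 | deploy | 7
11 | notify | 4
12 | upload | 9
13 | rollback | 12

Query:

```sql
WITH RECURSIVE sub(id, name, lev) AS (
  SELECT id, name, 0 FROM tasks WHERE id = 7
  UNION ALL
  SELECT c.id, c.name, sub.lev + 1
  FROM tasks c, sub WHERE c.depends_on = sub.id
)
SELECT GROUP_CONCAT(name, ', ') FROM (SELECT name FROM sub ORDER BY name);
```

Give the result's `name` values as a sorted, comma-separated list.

deploy, fetch, rollback, test, upload

Base: id=7 (test) at lev 0.
Iteration 1: rows with depends_on in {7} -> fetch (id 9, lev 1), deploy (id 10, lev 1).
Iteration 2: rows with depends_on in {9,10} -> upload (id 12, lev 2).
Iteration 3: rows with depends_on in {12} -> rollback (id 13, lev 3).
Iteration 4: no rows with depends_on in {13}; recursion stops.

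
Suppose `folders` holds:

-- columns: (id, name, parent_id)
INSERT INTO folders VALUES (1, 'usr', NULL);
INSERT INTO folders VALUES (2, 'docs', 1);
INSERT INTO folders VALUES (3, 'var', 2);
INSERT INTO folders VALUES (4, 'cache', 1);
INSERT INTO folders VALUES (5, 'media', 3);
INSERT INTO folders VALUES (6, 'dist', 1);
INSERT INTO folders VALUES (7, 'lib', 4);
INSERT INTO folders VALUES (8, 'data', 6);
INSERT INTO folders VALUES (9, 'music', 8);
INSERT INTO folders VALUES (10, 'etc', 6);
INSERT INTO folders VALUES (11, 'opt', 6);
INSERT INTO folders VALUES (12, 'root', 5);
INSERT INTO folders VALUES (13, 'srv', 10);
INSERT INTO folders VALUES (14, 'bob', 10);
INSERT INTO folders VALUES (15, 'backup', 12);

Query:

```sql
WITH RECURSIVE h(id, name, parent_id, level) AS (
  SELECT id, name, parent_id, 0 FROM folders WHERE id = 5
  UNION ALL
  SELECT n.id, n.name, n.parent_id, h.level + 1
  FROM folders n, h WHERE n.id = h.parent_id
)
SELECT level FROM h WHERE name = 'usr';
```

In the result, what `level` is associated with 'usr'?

3

Base: id=5 (media), parent_id=3, level 0.
Iteration 1: join on id=3 -> var (id 3, parent_id=2, level 1).
Iteration 2: join on id=2 -> docs (id 2, parent_id=1, level 2).
Iteration 3: join on id=1 -> usr (id 1, parent_id=NULL, level 3).
Iteration 4: parent_id is NULL; no match; recursion stops.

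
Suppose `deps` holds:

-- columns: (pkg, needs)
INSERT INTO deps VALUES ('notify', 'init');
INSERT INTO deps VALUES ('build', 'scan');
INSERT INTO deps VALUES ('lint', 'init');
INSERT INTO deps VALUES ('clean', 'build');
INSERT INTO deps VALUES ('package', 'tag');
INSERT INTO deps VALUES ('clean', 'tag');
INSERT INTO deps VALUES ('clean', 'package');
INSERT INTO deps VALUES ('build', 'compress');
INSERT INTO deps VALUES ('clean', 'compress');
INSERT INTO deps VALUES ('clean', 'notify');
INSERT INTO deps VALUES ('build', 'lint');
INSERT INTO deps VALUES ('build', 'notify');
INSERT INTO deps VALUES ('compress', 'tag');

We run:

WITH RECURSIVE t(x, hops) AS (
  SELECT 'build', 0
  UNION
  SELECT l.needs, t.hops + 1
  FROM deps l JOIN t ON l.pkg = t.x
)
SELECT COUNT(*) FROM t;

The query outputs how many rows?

7

Base: (build, hops=0).
Iteration 1: edges from {build} -> (compress, hops=1), (lint, hops=1), (notify, hops=1), (scan, hops=1).
Iteration 2: edges from {compress,lint,notify,scan} -> (init, hops=2), (tag, hops=2). [UNION drops 1 duplicate row(s)]
Iteration 3: no outgoing edges from {init,tag}; recursion stops.
Total rows emitted: 7.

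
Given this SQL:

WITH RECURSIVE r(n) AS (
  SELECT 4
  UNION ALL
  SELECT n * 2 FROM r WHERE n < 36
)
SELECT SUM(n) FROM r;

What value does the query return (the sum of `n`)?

124

Base: n=4.
Iteration 1: 4 < 36 holds -> n = 4 * 2 = 8.
Iteration 2: 8 < 36 holds -> n = 8 * 2 = 16.
Iteration 3: 16 < 36 holds -> n = 16 * 2 = 32.
Iteration 4: 32 < 36 holds -> n = 32 * 2 = 64.
Iteration 5: 64 < 36 fails; recursion stops.
SUM(n) = 4 + 8 + 16 + 32 + 64 = 124.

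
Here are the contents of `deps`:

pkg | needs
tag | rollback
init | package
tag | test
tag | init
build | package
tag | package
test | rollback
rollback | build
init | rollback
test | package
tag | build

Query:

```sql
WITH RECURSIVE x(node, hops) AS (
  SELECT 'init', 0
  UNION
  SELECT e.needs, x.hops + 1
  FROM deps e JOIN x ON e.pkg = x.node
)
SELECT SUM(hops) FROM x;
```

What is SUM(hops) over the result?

7

Base: (init, hops=0).
Iteration 1: edges from {init} -> (package, hops=1), (rollback, hops=1).
Iteration 2: edges from {package,rollback} -> (build, hops=2).
Iteration 3: edges from {build} -> (package, hops=3).
Iteration 4: no outgoing edges from {package}; recursion stops.
SUM(hops) = 0 + 1 + 1 + 2 + 3 = 7.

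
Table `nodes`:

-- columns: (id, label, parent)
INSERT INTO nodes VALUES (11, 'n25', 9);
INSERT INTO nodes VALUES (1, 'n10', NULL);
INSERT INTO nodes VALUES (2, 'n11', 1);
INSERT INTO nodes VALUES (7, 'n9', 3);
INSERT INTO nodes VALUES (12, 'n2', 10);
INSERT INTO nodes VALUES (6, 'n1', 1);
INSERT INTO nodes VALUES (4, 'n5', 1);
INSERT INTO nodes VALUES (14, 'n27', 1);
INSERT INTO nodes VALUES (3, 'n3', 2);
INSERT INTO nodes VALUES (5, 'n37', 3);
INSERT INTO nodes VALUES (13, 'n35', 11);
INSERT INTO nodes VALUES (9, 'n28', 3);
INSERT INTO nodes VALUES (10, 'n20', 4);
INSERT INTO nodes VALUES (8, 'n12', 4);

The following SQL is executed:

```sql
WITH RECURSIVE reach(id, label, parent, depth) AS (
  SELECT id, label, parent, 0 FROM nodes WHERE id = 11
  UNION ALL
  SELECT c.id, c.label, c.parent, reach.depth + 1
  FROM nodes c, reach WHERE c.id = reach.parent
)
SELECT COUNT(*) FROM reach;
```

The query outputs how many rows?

5

Base: id=11 (n25), parent=9, depth 0.
Iteration 1: join on id=9 -> n28 (id 9, parent=3, depth 1).
Iteration 2: join on id=3 -> n3 (id 3, parent=2, depth 2).
Iteration 3: join on id=2 -> n11 (id 2, parent=1, depth 3).
Iteration 4: join on id=1 -> n10 (id 1, parent=NULL, depth 4).
Iteration 5: parent is NULL; no match; recursion stops.
Total rows emitted: 5.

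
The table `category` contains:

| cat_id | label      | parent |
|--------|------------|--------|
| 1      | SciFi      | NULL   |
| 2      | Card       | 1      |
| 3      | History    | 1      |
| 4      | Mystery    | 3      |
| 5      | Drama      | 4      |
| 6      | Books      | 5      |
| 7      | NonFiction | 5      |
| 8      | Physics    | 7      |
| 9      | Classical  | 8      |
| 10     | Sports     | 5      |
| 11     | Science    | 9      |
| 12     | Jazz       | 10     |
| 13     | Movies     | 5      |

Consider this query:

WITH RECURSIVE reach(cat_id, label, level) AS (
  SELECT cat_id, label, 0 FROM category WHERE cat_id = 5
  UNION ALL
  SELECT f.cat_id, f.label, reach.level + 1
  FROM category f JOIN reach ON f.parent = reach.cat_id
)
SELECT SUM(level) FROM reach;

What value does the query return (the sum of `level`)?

15

Base: cat_id=5 (Drama) at level 0.
Iteration 1: rows with parent in {5} -> Books (id 6, level 1), NonFiction (id 7, level 1), Sports (id 10, level 1), Movies (id 13, level 1).
Iteration 2: rows with parent in {6,7,10,13} -> Physics (id 8, level 2), Jazz (id 12, level 2).
Iteration 3: rows with parent in {8,12} -> Classical (id 9, level 3).
Iteration 4: rows with parent in {9} -> Science (id 11, level 4).
Iteration 5: no rows with parent in {11}; recursion stops.
SUM(level) = 0 + 1 + 1 + 1 + 1 + 2 + 2 + 3 + 4 = 15.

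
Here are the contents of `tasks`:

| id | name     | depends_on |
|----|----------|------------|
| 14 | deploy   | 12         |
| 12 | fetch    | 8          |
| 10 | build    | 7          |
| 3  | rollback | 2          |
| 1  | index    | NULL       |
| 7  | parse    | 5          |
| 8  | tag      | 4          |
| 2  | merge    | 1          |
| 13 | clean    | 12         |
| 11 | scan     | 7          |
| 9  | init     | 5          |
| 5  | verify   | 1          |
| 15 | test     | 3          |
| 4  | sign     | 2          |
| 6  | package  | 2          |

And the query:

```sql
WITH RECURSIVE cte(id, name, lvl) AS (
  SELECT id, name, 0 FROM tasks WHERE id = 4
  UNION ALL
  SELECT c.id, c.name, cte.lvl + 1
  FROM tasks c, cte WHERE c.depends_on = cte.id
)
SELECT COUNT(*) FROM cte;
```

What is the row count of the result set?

Base: id=4 (sign) at lvl 0.
Iteration 1: rows with depends_on in {4} -> tag (id 8, lvl 1).
Iteration 2: rows with depends_on in {8} -> fetch (id 12, lvl 2).
Iteration 3: rows with depends_on in {12} -> clean (id 13, lvl 3), deploy (id 14, lvl 3).
Iteration 4: no rows with depends_on in {13,14}; recursion stops.
Total rows emitted: 5.

5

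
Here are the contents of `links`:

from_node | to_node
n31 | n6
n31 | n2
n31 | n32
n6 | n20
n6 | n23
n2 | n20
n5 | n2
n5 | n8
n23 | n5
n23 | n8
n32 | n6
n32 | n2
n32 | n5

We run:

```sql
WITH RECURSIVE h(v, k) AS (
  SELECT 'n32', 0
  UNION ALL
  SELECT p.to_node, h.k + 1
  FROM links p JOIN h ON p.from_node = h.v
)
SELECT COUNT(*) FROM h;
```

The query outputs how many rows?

Base: (n32, k=0).
Iteration 1: edges from {n32} -> (n2, k=1), (n5, k=1), (n6, k=1).
Iteration 2: edges from {n2,n5,n6} -> (n2, k=2), (n20, k=2) x2, (n23, k=2), (n8, k=2). [UNION ALL keeps all 5 new rows, including repeats]
Iteration 3: edges from {n2,n20,n23,n8} -> (n20, k=3), (n5, k=3), (n8, k=3).
Iteration 4: edges from {n20,n5,n8} -> (n2, k=4), (n8, k=4).
Iteration 5: edges from {n2,n8} -> (n20, k=5).
Iteration 6: no outgoing edges from {n20}; recursion stops.
Total rows emitted: 15.

15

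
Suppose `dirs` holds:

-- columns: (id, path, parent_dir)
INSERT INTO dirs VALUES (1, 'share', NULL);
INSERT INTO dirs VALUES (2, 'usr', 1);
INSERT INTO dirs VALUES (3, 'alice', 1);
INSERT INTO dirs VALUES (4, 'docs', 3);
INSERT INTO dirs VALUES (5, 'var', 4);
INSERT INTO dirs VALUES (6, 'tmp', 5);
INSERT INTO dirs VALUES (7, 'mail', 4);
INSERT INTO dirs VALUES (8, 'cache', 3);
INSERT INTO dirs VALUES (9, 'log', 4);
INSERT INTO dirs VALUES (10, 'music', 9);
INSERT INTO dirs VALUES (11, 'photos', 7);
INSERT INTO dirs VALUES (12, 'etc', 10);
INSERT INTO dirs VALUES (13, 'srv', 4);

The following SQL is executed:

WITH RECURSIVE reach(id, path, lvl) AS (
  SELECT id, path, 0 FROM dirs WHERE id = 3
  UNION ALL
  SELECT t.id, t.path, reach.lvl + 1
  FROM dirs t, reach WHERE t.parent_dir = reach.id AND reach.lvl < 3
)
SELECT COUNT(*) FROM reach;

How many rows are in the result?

10

Base: id=3 (alice) at lvl 0.
Iteration 1: rows with parent_dir in {3} -> docs (id 4, lvl 1), cache (id 8, lvl 1).
Iteration 2: rows with parent_dir in {4,8} -> var (id 5, lvl 2), mail (id 7, lvl 2), log (id 9, lvl 2), srv (id 13, lvl 2).
Iteration 3: rows with parent_dir in {5,7,9,13} -> tmp (id 6, lvl 3), music (id 10, lvl 3), photos (id 11, lvl 3).
Iteration 4: lvl < 3 fails for all current rows; recursion stops.
Total rows emitted: 10.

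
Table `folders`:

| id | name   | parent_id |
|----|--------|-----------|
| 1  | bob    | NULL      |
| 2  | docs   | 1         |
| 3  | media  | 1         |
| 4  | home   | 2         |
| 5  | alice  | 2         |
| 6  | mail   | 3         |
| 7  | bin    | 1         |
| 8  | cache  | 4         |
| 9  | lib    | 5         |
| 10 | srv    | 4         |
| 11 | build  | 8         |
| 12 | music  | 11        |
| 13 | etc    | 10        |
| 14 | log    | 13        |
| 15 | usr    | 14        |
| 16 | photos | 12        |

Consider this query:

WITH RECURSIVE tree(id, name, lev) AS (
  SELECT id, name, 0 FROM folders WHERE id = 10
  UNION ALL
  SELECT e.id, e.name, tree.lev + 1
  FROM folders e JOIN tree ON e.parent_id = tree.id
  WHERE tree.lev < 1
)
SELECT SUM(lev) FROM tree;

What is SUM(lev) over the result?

Base: id=10 (srv) at lev 0.
Iteration 1: rows with parent_id in {10} -> etc (id 13, lev 1).
Iteration 2: lev < 1 fails for all current rows; recursion stops.
SUM(lev) = 0 + 1 = 1.

1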